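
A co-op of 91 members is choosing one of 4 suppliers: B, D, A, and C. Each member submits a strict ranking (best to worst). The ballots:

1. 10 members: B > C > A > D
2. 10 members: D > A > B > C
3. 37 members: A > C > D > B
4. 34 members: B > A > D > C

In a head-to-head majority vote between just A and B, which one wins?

A

Voters preferring A to B: 47; preferring B to A: 44.
A wins the head-to-head.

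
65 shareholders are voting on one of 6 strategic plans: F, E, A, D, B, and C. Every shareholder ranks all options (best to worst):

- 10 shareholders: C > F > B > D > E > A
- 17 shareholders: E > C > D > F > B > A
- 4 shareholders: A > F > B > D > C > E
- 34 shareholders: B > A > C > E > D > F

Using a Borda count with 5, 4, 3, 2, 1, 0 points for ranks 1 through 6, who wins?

B

F: 10·4 + 17·2 + 4·4 + 34·0 = 90
E: 10·1 + 17·5 + 4·0 + 34·2 = 163
A: 10·0 + 17·0 + 4·5 + 34·4 = 156
D: 10·2 + 17·3 + 4·2 + 34·1 = 113
B: 10·3 + 17·1 + 4·3 + 34·5 = 229
C: 10·5 + 17·4 + 4·1 + 34·3 = 224
B has the highest Borda score (229).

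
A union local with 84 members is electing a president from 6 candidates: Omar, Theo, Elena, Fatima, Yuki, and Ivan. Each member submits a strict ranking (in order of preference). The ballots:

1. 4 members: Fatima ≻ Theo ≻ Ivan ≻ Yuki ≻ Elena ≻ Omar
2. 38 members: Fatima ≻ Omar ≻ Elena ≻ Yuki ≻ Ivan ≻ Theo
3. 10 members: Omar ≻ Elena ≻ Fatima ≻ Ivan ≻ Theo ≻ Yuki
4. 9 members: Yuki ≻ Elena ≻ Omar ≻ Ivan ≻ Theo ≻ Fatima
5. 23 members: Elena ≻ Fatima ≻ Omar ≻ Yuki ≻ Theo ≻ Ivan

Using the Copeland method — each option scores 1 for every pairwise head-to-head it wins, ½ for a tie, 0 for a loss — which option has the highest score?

Fatima

Omar: beats Theo, Elena, Yuki, and Ivan; loses to Fatima → score 4.
Theo: loses to Omar, Elena, Fatima, Yuki, and Ivan → score 0.
Elena: beats Theo, Yuki, and Ivan; ties Fatima; loses to Omar → score 3.5.
Fatima: beats Omar, Theo, Yuki, and Ivan; ties Elena → score 4.5.
Yuki: beats Theo and Ivan; loses to Omar, Elena, and Fatima → score 2.
Ivan: beats Theo; loses to Omar, Elena, Fatima, and Yuki → score 1.
Fatima has the best pairwise record.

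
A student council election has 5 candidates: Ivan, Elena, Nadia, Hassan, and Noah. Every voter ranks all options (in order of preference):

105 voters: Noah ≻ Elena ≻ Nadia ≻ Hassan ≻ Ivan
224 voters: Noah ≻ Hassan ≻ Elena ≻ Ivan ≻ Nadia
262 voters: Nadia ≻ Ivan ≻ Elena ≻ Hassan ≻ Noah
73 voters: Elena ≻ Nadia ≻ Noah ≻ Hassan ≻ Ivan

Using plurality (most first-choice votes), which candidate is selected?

First-place votes: Ivan 0, Elena 73, Nadia 262, Hassan 0, Noah 329.
Noah has the most first-place votes.

Noah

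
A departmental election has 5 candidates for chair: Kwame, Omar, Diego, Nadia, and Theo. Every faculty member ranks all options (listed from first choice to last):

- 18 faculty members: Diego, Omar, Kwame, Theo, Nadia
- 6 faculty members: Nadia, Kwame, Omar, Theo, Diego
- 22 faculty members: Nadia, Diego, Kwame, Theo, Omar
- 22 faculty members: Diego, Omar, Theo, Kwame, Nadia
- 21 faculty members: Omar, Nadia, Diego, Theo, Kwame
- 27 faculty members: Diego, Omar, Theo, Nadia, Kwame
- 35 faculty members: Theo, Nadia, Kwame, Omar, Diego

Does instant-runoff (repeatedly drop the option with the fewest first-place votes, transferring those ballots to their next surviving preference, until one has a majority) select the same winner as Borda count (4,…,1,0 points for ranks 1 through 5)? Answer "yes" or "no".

no

Instant-runoff — R1 Kwame 0, Omar 21, Diego 67, Nadia 28, Theo 35 (Kwame out); R2 Omar 21, Diego 67, Nadia 28, Theo 35 (Omar out); R3 Diego 67, Nadia 49, Theo 35 (Theo out); R4 Diego 67, Nadia 84 (Nadia winner). Winner: Nadia.
Borda — scores: Kwame 190, Omar 332, Diego 376, Nadia 307, Theo 305. Winner: Diego.
The two methods disagree.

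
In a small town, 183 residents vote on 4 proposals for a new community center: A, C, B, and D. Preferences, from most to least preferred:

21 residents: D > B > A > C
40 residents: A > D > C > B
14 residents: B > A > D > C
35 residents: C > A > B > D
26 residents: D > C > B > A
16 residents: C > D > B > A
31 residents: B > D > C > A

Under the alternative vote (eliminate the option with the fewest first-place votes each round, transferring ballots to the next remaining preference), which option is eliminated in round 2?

B

Round 1: A 40, C 51, B 45, D 47. Eliminate A.
Round 2: C 51, B 45, D 87. Eliminate B.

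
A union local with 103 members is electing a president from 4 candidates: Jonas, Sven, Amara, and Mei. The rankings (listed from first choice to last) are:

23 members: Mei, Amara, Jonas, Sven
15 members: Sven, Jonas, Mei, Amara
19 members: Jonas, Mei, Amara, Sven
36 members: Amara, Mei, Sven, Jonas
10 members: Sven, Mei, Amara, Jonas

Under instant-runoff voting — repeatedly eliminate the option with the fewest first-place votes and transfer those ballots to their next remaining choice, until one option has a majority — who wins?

Mei

Round 1: Jonas 19, Sven 25, Amara 36, Mei 23. Eliminate Jonas.
Round 2: Sven 25, Amara 36, Mei 42. Eliminate Sven.
Round 3: Amara 36, Mei 67. Mei has a majority.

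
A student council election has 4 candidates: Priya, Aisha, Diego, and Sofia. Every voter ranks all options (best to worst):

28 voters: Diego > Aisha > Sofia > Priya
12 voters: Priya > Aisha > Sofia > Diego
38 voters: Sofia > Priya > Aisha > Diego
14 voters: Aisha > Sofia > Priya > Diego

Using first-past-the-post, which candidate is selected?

First-place votes: Priya 12, Aisha 14, Diego 28, Sofia 38.
Sofia has the most first-place votes.

Sofia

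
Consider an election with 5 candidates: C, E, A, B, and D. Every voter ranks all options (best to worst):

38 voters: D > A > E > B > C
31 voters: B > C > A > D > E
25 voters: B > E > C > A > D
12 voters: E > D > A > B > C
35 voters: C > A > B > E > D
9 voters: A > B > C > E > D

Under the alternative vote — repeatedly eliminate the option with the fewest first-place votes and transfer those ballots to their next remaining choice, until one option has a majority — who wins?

Round 1: C 35, E 12, A 9, B 56, D 38. Eliminate A.
Round 2: C 35, E 12, B 65, D 38. Eliminate E.
Round 3: C 35, B 65, D 50. Eliminate C.
Round 4: B 100, D 50. B has a majority.

B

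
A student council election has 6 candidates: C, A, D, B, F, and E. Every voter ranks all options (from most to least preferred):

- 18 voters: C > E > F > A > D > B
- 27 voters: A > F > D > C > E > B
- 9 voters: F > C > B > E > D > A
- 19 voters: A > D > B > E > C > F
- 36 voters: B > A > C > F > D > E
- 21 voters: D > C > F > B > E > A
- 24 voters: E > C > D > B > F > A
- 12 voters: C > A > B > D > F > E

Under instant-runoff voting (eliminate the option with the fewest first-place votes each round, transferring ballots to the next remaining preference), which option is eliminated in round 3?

Round 1: C 30, A 46, D 21, B 36, F 9, E 24. Eliminate F.
Round 2: C 39, A 46, D 21, B 36, E 24. Eliminate D.
Round 3: C 60, A 46, B 36, E 24. Eliminate E.

E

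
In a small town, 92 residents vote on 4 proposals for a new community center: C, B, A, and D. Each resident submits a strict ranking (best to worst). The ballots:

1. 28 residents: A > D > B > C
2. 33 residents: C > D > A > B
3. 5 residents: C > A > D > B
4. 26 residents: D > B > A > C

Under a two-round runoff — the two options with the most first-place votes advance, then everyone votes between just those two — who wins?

A

Round 1 first-place votes: C 38, B 0, A 28, D 26.
C and A advance.
Runoff: C is preferred to A by 38 voters; A by 54.
A wins the runoff.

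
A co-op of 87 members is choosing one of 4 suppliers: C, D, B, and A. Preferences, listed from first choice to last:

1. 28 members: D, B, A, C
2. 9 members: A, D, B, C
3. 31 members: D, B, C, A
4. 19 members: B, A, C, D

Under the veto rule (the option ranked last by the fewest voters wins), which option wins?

Last-place votes: C 37, D 19, B 0, A 31.
B is ranked last by the fewest voters, so B wins.

B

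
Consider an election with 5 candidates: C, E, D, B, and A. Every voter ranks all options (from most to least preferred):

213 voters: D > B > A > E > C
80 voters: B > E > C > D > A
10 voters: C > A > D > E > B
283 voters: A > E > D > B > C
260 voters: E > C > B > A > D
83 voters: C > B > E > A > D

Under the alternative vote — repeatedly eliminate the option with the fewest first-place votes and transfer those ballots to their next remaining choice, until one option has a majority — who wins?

Round 1: C 93, E 260, D 213, B 80, A 283. Eliminate B.
Round 2: C 93, E 340, D 213, A 283. Eliminate C.
Round 3: E 423, D 213, A 293. Eliminate D.
Round 4: E 423, A 506. A has a majority.

A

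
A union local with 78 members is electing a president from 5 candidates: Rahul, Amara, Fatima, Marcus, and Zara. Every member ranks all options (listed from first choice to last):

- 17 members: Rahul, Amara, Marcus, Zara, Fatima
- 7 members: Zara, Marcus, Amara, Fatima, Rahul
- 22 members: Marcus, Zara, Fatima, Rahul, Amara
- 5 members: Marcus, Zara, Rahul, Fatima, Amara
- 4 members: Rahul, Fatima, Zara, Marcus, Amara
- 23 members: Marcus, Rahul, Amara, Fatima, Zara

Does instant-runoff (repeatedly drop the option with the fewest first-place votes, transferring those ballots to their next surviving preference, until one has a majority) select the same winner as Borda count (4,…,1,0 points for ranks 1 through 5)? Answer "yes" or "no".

yes

Instant-runoff — R1 Rahul 21, Amara 0, Fatima 0, Marcus 50, Zara 7 (Marcus winner). Winner: Marcus.
Borda — scores: Rahul 185, Amara 111, Fatima 91, Marcus 259, Zara 134. Winner: Marcus.
The two methods agree.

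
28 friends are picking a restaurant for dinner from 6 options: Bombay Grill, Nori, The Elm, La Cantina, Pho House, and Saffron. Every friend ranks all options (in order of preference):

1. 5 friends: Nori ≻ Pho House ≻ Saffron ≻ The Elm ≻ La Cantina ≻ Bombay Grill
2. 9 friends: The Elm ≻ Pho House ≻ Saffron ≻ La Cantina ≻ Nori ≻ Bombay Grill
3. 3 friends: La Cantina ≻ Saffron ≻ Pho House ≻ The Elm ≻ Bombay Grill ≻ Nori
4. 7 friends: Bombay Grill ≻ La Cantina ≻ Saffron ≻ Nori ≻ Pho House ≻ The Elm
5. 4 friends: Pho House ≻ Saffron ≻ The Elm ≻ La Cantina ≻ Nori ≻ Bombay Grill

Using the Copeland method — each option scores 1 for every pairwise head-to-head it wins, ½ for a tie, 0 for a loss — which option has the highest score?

Pho House

Bombay Grill: loses to Nori, The Elm, La Cantina, Pho House, and Saffron → score 0.
Nori: beats Bombay Grill; loses to The Elm, La Cantina, Pho House, and Saffron → score 1.
The Elm: beats Bombay Grill, Nori, and La Cantina; loses to Pho House and Saffron → score 3.
La Cantina: beats Bombay Grill and Nori; loses to The Elm, Pho House, and Saffron → score 2.
Pho House: beats Bombay Grill, Nori, The Elm, La Cantina, and Saffron → score 5.
Saffron: beats Bombay Grill, Nori, The Elm, and La Cantina; loses to Pho House → score 4.
Pho House has the best pairwise record.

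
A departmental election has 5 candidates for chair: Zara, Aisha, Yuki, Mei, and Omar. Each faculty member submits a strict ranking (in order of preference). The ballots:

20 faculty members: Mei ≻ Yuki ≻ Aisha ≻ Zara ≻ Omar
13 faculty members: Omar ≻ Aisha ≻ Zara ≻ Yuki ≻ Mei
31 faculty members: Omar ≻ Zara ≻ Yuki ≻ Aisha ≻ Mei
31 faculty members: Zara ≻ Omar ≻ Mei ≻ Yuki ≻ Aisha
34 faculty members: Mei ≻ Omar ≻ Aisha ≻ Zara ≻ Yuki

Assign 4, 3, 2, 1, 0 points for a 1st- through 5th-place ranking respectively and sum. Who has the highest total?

Zara: 20·1 + 13·2 + 31·3 + 31·4 + 34·1 = 297
Aisha: 20·2 + 13·3 + 31·1 + 31·0 + 34·2 = 178
Yuki: 20·3 + 13·1 + 31·2 + 31·1 + 34·0 = 166
Mei: 20·4 + 13·0 + 31·0 + 31·2 + 34·4 = 278
Omar: 20·0 + 13·4 + 31·4 + 31·3 + 34·3 = 371
Omar has the highest Borda score (371).

Omar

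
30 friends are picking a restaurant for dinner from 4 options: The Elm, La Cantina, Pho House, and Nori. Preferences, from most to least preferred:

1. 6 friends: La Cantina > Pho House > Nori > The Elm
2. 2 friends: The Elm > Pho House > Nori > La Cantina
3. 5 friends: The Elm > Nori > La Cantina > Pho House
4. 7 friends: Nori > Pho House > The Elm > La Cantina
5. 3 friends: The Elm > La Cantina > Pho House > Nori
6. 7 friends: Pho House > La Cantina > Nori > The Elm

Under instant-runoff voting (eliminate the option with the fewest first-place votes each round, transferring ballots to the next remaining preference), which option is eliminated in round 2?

Round 1: The Elm 10, La Cantina 6, Pho House 7, Nori 7. Eliminate La Cantina.
Round 2: The Elm 10, Pho House 13, Nori 7. Eliminate Nori.

Nori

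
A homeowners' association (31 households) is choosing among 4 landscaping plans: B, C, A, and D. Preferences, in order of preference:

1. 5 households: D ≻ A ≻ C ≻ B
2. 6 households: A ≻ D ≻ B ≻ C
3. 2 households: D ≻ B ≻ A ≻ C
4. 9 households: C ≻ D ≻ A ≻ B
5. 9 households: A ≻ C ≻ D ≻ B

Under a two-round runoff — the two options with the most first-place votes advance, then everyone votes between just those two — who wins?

A

Round 1 first-place votes: B 0, C 9, A 15, D 7.
A and C advance.
Runoff: A is preferred to C by 22 voters; C by 9.
A wins the runoff.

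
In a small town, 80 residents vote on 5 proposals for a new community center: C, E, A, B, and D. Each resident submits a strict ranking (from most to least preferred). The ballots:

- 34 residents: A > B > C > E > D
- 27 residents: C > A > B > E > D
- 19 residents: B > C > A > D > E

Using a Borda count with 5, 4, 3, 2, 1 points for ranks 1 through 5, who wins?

A

C: 34·3 + 27·5 + 19·4 = 313
E: 34·2 + 27·2 + 19·1 = 141
A: 34·5 + 27·4 + 19·3 = 335
B: 34·4 + 27·3 + 19·5 = 312
D: 34·1 + 27·1 + 19·2 = 99
A has the highest Borda score (335).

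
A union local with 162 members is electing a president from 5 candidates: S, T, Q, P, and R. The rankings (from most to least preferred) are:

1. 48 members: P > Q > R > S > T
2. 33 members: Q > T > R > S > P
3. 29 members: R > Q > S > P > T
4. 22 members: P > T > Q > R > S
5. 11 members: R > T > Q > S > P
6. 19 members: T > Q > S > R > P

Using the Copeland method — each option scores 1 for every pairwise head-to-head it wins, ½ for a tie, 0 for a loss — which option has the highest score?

S: beats P; loses to T, Q, and R → score 1.
T: beats S; loses to Q, P, and R → score 1.
Q: beats S, T, P, and R → score 4.
P: beats T; loses to S, Q, and R → score 1.
R: beats S, T, and P; loses to Q → score 3.
Q has the best pairwise record.

Q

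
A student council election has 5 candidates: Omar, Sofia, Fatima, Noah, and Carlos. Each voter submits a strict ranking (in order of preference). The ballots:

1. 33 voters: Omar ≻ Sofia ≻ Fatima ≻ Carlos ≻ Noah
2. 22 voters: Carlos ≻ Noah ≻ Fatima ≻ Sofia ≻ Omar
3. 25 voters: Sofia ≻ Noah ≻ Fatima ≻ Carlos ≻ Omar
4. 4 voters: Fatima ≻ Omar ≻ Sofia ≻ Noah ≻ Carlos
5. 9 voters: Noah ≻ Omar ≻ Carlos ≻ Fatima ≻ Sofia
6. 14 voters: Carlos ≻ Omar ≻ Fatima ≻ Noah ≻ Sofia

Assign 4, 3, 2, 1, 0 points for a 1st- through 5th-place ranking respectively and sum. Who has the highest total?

Sofia

Omar: 33·4 + 22·0 + 25·0 + 4·3 + 9·3 + 14·3 = 213
Sofia: 33·3 + 22·1 + 25·4 + 4·2 + 9·0 + 14·0 = 229
Fatima: 33·2 + 22·2 + 25·2 + 4·4 + 9·1 + 14·2 = 213
Noah: 33·0 + 22·3 + 25·3 + 4·1 + 9·4 + 14·1 = 195
Carlos: 33·1 + 22·4 + 25·1 + 4·0 + 9·2 + 14·4 = 220
Sofia has the highest Borda score (229).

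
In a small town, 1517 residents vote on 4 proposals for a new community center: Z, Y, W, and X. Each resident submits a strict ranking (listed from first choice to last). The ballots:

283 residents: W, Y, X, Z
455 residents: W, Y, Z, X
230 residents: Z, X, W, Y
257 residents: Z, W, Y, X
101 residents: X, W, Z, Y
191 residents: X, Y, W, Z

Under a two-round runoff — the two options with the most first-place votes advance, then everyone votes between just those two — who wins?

Round 1 first-place votes: Z 487, Y 0, W 738, X 292.
W and Z advance.
Runoff: W is preferred to Z by 1030 voters; Z by 487.
W wins the runoff.

W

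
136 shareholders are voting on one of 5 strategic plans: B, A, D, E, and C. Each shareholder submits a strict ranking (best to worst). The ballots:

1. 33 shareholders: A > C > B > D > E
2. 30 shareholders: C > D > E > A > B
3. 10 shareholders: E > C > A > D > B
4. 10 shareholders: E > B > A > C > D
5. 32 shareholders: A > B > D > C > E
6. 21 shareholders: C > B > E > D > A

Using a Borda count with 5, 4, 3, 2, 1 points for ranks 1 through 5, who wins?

B: 33·3 + 30·1 + 10·1 + 10·4 + 32·4 + 21·4 = 391
A: 33·5 + 30·2 + 10·3 + 10·3 + 32·5 + 21·1 = 466
D: 33·2 + 30·4 + 10·2 + 10·1 + 32·3 + 21·2 = 354
E: 33·1 + 30·3 + 10·5 + 10·5 + 32·1 + 21·3 = 318
C: 33·4 + 30·5 + 10·4 + 10·2 + 32·2 + 21·5 = 511
C has the highest Borda score (511).

C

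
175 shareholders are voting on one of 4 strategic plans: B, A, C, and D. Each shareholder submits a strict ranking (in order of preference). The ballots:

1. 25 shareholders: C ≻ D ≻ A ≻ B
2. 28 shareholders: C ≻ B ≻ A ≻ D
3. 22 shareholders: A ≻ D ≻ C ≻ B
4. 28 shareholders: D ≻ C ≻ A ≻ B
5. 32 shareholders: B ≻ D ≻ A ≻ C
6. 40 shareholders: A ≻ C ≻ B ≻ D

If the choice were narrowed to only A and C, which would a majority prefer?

Voters preferring A to C: 94; preferring C to A: 81.
A wins the head-to-head.

A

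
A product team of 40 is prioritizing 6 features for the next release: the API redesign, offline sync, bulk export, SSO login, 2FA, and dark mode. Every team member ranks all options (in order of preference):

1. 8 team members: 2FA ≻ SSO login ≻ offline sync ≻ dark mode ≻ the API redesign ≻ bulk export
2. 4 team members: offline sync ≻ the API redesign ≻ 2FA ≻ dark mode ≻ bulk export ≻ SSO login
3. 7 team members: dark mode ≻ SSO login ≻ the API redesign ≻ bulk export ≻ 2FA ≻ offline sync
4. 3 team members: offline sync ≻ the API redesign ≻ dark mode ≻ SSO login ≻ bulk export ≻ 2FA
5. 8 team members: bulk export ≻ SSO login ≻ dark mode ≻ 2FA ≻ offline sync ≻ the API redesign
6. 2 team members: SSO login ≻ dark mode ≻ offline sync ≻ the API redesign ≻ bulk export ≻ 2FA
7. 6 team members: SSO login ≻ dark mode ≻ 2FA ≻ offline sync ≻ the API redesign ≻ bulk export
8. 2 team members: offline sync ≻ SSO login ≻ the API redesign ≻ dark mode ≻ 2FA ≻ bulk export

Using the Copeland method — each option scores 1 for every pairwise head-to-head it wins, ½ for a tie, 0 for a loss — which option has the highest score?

SSO login

the API redesign: beats bulk export; loses to offline sync, SSO login, 2FA, and dark mode → score 1.
offline sync: beats the API redesign and bulk export; loses to SSO login, 2FA, and dark mode → score 2.
bulk export: ties 2FA; loses to the API redesign, offline sync, SSO login, and dark mode → score 0.5.
SSO login: beats the API redesign, offline sync, bulk export, 2FA, and dark mode → score 5.
2FA: beats the API redesign and offline sync; ties bulk export; loses to SSO login and dark mode → score 2.5.
dark mode: beats the API redesign, offline sync, bulk export, and 2FA; loses to SSO login → score 4.
SSO login has the best pairwise record.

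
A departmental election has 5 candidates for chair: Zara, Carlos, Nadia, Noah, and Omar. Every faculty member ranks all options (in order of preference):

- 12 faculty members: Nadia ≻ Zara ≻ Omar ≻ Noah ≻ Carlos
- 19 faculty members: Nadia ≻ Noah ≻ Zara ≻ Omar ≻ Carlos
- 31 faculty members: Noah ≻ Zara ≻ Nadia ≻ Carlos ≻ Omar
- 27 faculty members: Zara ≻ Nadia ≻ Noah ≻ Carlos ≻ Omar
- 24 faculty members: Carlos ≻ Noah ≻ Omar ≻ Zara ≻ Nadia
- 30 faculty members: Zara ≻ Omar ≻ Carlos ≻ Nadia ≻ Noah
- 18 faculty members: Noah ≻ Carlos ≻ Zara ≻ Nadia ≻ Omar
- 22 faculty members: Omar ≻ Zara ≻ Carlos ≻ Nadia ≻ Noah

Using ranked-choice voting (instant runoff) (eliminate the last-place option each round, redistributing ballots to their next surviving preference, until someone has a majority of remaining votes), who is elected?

Noah

Round 1: Zara 57, Carlos 24, Nadia 31, Noah 49, Omar 22. Eliminate Omar.
Round 2: Zara 79, Carlos 24, Nadia 31, Noah 49. Eliminate Carlos.
Round 3: Zara 79, Nadia 31, Noah 73. Eliminate Nadia.
Round 4: Zara 91, Noah 92. Noah has a majority.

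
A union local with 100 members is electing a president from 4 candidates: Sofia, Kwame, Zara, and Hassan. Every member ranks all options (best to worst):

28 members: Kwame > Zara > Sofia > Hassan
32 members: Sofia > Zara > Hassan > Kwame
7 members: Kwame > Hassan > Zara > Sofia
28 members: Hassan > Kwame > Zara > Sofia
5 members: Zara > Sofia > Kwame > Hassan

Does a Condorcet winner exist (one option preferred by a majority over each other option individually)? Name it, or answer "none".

Checking pairwise contests:
Kwame beats Sofia 63–37.
Hassan beats Kwame 60–40.
Kwame beats Zara 63–37.
Sofia beats Hassan 65–35.
Every option loses at least one head-to-head, so there is no Condorcet winner.

none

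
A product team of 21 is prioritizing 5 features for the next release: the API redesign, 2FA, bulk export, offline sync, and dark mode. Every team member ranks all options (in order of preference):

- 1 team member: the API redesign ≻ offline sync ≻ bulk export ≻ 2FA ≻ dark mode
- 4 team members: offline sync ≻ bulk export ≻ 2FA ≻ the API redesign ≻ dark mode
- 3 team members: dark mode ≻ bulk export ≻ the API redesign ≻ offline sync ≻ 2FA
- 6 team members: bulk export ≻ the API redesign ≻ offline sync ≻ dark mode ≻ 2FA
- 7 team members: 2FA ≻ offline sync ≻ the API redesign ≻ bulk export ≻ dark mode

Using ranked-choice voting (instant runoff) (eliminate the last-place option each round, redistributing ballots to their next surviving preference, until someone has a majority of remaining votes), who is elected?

bulk export

Round 1: the API redesign 1, 2FA 7, bulk export 6, offline sync 4, dark mode 3. Eliminate the API redesign.
Round 2: 2FA 7, bulk export 6, offline sync 5, dark mode 3. Eliminate dark mode.
Round 3: 2FA 7, bulk export 9, offline sync 5. Eliminate offline sync.
Round 4: 2FA 7, bulk export 14. Bulk export has a majority.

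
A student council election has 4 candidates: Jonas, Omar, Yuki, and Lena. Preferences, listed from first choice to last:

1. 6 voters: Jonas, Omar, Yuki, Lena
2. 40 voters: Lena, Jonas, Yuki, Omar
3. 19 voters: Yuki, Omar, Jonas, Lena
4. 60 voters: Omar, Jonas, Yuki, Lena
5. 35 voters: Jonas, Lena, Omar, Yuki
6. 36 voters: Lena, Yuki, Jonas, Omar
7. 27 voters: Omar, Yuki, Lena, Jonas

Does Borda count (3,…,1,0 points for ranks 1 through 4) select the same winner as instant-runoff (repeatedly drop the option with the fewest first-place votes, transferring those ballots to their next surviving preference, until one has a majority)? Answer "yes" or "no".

no

Borda — scores: Jonas 378, Omar 346, Yuki 289, Lena 325. Winner: Jonas.
Instant-runoff — R1 Jonas 41, Omar 87, Yuki 19, Lena 76 (Yuki out); R2 Jonas 41, Omar 106, Lena 76 (Jonas out); R3 Omar 112, Lena 111 (Omar winner). Winner: Omar.
The two methods disagree.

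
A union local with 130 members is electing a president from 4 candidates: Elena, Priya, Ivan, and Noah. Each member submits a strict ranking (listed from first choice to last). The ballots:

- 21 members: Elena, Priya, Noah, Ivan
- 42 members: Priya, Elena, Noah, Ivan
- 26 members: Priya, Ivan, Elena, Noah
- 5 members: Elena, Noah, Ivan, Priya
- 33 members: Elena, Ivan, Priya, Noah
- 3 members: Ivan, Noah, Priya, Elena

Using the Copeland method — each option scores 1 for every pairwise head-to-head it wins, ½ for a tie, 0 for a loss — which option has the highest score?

Priya

Elena: beats Ivan and Noah; loses to Priya → score 2.
Priya: beats Elena, Ivan, and Noah → score 3.
Ivan: loses to Elena, Priya, and Noah → score 0.
Noah: beats Ivan; loses to Elena and Priya → score 1.
Priya has the best pairwise record.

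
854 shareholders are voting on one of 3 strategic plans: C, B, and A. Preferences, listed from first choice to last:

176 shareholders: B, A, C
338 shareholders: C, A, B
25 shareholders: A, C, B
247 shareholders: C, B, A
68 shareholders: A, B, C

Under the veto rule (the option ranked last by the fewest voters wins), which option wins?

C

Last-place votes: C 244, B 363, A 247.
C is ranked last by the fewest voters, so C wins.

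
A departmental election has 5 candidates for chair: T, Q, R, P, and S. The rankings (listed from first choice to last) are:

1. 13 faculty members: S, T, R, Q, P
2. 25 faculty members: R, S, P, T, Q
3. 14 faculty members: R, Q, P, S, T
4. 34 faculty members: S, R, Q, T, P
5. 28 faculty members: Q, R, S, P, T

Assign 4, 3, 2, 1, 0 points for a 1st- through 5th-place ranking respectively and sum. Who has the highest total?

T: 13·3 + 25·1 + 14·0 + 34·1 + 28·0 = 98
Q: 13·1 + 25·0 + 14·3 + 34·2 + 28·4 = 235
R: 13·2 + 25·4 + 14·4 + 34·3 + 28·3 = 368
P: 13·0 + 25·2 + 14·2 + 34·0 + 28·1 = 106
S: 13·4 + 25·3 + 14·1 + 34·4 + 28·2 = 333
R has the highest Borda score (368).

R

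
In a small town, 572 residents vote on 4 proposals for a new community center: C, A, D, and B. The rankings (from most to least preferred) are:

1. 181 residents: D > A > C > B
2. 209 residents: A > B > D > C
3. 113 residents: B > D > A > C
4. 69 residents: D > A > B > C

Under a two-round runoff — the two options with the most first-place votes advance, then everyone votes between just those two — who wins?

Round 1 first-place votes: C 0, A 209, D 250, B 113.
D and A advance.
Runoff: D is preferred to A by 363 voters; A by 209.
D wins the runoff.

D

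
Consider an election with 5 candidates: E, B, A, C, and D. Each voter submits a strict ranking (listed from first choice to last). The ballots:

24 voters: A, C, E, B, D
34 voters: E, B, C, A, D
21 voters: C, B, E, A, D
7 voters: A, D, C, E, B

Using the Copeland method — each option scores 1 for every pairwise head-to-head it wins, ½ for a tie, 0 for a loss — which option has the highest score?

C

E: beats B, A, and D; loses to C → score 3.
B: beats A and D; loses to E and C → score 2.
A: beats D; loses to E, B, and C → score 1.
C: beats E, B, A, and D → score 4.
D: loses to E, B, A, and C → score 0.
C has the best pairwise record.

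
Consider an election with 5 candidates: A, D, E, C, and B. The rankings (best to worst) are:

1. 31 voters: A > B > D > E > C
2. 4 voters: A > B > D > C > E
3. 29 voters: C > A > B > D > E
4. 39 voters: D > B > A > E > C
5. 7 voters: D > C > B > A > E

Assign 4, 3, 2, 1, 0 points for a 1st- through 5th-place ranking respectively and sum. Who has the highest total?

A: 31·4 + 4·4 + 29·3 + 39·2 + 7·1 = 312
D: 31·2 + 4·2 + 29·1 + 39·4 + 7·4 = 283
E: 31·1 + 4·0 + 29·0 + 39·1 + 7·0 = 70
C: 31·0 + 4·1 + 29·4 + 39·0 + 7·3 = 141
B: 31·3 + 4·3 + 29·2 + 39·3 + 7·2 = 294
A has the highest Borda score (312).

A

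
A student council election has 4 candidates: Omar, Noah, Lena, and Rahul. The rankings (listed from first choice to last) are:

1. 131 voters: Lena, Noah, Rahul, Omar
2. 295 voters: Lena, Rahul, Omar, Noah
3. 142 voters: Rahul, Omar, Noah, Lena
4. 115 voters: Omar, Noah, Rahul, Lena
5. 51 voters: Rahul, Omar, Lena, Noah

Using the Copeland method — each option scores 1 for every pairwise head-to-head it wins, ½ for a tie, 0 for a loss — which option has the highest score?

Omar: beats Noah; loses to Lena and Rahul → score 1.
Noah: loses to Omar, Lena, and Rahul → score 0.
Lena: beats Omar, Noah, and Rahul → score 3.
Rahul: beats Omar and Noah; loses to Lena → score 2.
Lena has the best pairwise record.

Lena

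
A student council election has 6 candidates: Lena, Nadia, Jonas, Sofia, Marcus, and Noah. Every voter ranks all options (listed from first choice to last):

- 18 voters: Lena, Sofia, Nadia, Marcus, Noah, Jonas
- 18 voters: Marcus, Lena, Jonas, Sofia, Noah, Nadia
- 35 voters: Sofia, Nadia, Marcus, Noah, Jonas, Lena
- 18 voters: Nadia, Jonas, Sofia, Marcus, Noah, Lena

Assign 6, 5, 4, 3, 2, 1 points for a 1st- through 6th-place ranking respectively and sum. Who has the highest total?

Lena: 18·6 + 18·5 + 35·1 + 18·1 = 251
Nadia: 18·4 + 18·1 + 35·5 + 18·6 = 373
Jonas: 18·1 + 18·4 + 35·2 + 18·5 = 250
Sofia: 18·5 + 18·3 + 35·6 + 18·4 = 426
Marcus: 18·3 + 18·6 + 35·4 + 18·3 = 356
Noah: 18·2 + 18·2 + 35·3 + 18·2 = 213
Sofia has the highest Borda score (426).

Sofia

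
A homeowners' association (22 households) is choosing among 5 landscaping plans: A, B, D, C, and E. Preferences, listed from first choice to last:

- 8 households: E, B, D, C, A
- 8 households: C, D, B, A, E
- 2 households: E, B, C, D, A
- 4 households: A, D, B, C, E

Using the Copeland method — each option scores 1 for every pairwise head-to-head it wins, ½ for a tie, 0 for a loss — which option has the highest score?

A: beats E; loses to B, D, and C → score 1.
B: beats A, C, and E; loses to D → score 3.
D: beats A, B, C, and E → score 4.
C: beats A and E; loses to B and D → score 2.
E: loses to A, B, D, and C → score 0.
D has the best pairwise record.

D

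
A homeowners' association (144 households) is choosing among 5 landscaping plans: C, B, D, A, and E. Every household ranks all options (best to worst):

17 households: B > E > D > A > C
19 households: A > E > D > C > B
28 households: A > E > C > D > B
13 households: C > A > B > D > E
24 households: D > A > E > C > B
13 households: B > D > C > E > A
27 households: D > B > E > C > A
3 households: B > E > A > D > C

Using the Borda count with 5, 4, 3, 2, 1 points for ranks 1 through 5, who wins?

C: 17·1 + 19·2 + 28·3 + 13·5 + 24·2 + 13·3 + 27·2 + 3·1 = 348
B: 17·5 + 19·1 + 28·1 + 13·3 + 24·1 + 13·5 + 27·4 + 3·5 = 383
D: 17·3 + 19·3 + 28·2 + 13·2 + 24·5 + 13·4 + 27·5 + 3·2 = 503
A: 17·2 + 19·5 + 28·5 + 13·4 + 24·4 + 13·1 + 27·1 + 3·3 = 466
E: 17·4 + 19·4 + 28·4 + 13·1 + 24·3 + 13·2 + 27·3 + 3·4 = 460
D has the highest Borda score (503).

D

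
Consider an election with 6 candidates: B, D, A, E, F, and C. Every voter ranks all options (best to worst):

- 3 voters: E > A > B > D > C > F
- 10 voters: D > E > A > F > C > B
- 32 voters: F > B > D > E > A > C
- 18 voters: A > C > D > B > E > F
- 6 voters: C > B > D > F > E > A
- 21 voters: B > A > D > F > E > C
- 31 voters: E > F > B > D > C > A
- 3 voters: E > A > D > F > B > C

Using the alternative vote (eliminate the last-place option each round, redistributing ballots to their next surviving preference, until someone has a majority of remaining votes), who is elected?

Round 1: B 21, D 10, A 18, E 37, F 32, C 6. Eliminate C.
Round 2: B 27, D 10, A 18, E 37, F 32. Eliminate D.
Round 3: B 27, A 18, E 47, F 32. Eliminate A.
Round 4: B 45, E 47, F 32. Eliminate F.
Round 5: B 77, E 47. B has a majority.

B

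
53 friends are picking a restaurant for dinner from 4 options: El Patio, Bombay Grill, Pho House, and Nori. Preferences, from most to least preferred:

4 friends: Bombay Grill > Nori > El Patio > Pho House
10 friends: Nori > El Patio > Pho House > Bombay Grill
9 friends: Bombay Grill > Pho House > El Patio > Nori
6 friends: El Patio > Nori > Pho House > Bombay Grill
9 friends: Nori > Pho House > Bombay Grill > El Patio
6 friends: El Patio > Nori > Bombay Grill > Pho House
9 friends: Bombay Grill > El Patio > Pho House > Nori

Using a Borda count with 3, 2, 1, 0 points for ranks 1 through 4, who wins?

Nori

El Patio: 4·1 + 10·2 + 9·1 + 6·3 + 9·0 + 6·3 + 9·2 = 87
Bombay Grill: 4·3 + 10·0 + 9·3 + 6·0 + 9·1 + 6·1 + 9·3 = 81
Pho House: 4·0 + 10·1 + 9·2 + 6·1 + 9·2 + 6·0 + 9·1 = 61
Nori: 4·2 + 10·3 + 9·0 + 6·2 + 9·3 + 6·2 + 9·0 = 89
Nori has the highest Borda score (89).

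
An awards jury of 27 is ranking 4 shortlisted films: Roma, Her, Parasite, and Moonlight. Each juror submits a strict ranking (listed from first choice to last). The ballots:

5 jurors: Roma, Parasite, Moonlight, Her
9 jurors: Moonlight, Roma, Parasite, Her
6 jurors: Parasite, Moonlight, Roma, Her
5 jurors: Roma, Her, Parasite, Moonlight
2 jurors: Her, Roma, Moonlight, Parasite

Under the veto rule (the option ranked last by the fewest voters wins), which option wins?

Roma

Last-place votes: Roma 0, Her 20, Parasite 2, Moonlight 5.
Roma is ranked last by the fewest voters, so Roma wins.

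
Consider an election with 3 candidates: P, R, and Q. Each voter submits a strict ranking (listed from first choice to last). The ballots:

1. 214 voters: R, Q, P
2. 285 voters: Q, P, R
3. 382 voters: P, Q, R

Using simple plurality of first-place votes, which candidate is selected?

First-place votes: P 382, R 214, Q 285.
P has the most first-place votes.

P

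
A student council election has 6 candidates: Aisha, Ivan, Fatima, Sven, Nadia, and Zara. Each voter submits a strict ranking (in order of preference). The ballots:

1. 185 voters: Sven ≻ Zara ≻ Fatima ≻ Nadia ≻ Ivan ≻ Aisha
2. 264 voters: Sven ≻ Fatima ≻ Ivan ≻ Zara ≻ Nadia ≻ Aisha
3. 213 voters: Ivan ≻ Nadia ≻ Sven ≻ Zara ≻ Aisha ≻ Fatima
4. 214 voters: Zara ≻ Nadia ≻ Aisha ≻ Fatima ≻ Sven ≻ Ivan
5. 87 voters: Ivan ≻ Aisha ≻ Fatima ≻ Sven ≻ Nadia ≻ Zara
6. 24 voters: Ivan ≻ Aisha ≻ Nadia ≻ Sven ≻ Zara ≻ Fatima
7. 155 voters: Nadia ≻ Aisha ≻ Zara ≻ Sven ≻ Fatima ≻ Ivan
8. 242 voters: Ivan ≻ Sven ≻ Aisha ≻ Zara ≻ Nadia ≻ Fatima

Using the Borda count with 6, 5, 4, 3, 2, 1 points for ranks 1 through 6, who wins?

Aisha: 185·1 + 264·1 + 213·2 + 214·4 + 87·5 + 24·5 + 155·5 + 242·4 = 4029
Ivan: 185·2 + 264·4 + 213·6 + 214·1 + 87·6 + 24·6 + 155·1 + 242·6 = 5191
Fatima: 185·4 + 264·5 + 213·1 + 214·3 + 87·4 + 24·1 + 155·2 + 242·1 = 3839
Sven: 185·6 + 264·6 + 213·4 + 214·2 + 87·3 + 24·3 + 155·3 + 242·5 = 5982
Nadia: 185·3 + 264·2 + 213·5 + 214·5 + 87·2 + 24·4 + 155·6 + 242·2 = 4902
Zara: 185·5 + 264·3 + 213·3 + 214·6 + 87·1 + 24·2 + 155·4 + 242·3 = 5121
Sven has the highest Borda score (5982).

Sven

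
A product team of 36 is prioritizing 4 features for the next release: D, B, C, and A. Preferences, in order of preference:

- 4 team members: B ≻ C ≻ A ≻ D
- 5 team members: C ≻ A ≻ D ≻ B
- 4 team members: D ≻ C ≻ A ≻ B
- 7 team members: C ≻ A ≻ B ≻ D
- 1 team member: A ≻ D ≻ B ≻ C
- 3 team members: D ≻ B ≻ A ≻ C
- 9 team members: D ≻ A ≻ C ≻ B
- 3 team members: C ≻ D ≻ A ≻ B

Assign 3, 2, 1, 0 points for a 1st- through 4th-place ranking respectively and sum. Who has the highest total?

C

D: 4·0 + 5·1 + 4·3 + 7·0 + 1·2 + 3·3 + 9·3 + 3·2 = 61
B: 4·3 + 5·0 + 4·0 + 7·1 + 1·1 + 3·2 + 9·0 + 3·0 = 26
C: 4·2 + 5·3 + 4·2 + 7·3 + 1·0 + 3·0 + 9·1 + 3·3 = 70
A: 4·1 + 5·2 + 4·1 + 7·2 + 1·3 + 3·1 + 9·2 + 3·1 = 59
C has the highest Borda score (70).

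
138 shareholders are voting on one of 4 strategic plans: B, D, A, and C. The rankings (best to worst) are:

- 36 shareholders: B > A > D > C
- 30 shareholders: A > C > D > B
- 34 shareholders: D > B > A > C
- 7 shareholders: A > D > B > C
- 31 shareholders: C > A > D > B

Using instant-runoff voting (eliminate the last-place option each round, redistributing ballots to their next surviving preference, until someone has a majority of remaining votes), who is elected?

Round 1: B 36, D 34, A 37, C 31. Eliminate C.
Round 2: B 36, D 34, A 68. Eliminate D.
Round 3: B 70, A 68. B has a majority.

B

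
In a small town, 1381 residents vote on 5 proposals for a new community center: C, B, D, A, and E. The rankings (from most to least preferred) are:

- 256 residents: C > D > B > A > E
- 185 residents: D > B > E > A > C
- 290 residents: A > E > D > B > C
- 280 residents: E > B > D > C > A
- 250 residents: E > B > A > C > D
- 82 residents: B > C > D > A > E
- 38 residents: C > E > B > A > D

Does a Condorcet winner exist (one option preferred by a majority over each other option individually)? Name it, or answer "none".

E vs C: 1005–376 for E.
E vs B: 858–523 for E.
E vs D: 858–523 for E.
E vs A: 753–628 for E.
E beats every other option head-to-head.

E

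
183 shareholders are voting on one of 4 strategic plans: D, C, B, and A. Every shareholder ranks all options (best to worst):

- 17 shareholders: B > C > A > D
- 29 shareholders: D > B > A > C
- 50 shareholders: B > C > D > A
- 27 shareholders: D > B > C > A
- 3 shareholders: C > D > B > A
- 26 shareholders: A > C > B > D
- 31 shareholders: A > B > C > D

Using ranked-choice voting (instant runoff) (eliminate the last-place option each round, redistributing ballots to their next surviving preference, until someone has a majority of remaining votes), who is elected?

Round 1: D 56, C 3, B 67, A 57. Eliminate C.
Round 2: D 59, B 67, A 57. Eliminate A.
Round 3: D 59, B 124. B has a majority.

B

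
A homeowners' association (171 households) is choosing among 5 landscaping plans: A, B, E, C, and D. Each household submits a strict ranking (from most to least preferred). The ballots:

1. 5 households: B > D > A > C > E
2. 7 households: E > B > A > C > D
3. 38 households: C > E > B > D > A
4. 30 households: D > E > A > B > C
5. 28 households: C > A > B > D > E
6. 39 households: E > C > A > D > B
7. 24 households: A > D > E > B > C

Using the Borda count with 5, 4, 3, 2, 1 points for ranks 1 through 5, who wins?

A: 5·3 + 7·3 + 38·1 + 30·3 + 28·4 + 39·3 + 24·5 = 513
B: 5·5 + 7·4 + 38·3 + 30·2 + 28·3 + 39·1 + 24·2 = 398
E: 5·1 + 7·5 + 38·4 + 30·4 + 28·1 + 39·5 + 24·3 = 607
C: 5·2 + 7·2 + 38·5 + 30·1 + 28·5 + 39·4 + 24·1 = 564
D: 5·4 + 7·1 + 38·2 + 30·5 + 28·2 + 39·2 + 24·4 = 483
E has the highest Borda score (607).

E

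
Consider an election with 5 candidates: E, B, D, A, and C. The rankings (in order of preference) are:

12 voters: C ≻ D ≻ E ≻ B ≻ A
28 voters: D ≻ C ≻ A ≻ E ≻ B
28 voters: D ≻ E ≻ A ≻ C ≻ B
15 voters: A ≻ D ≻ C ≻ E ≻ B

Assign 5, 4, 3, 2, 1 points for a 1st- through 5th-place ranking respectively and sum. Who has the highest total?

E: 12·3 + 28·2 + 28·4 + 15·2 = 234
B: 12·2 + 28·1 + 28·1 + 15·1 = 95
D: 12·4 + 28·5 + 28·5 + 15·4 = 388
A: 12·1 + 28·3 + 28·3 + 15·5 = 255
C: 12·5 + 28·4 + 28·2 + 15·3 = 273
D has the highest Borda score (388).

D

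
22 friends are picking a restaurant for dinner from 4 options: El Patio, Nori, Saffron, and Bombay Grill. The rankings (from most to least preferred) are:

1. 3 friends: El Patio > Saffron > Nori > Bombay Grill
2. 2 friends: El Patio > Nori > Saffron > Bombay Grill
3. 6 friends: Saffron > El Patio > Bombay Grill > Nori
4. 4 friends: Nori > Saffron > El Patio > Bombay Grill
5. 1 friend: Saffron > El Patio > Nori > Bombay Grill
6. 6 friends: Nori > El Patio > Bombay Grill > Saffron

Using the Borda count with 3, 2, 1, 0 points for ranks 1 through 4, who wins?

El Patio: 3·3 + 2·3 + 6·2 + 4·1 + 1·2 + 6·2 = 45
Nori: 3·1 + 2·2 + 6·0 + 4·3 + 1·1 + 6·3 = 38
Saffron: 3·2 + 2·1 + 6·3 + 4·2 + 1·3 + 6·0 = 37
Bombay Grill: 3·0 + 2·0 + 6·1 + 4·0 + 1·0 + 6·1 = 12
El Patio has the highest Borda score (45).

El Patio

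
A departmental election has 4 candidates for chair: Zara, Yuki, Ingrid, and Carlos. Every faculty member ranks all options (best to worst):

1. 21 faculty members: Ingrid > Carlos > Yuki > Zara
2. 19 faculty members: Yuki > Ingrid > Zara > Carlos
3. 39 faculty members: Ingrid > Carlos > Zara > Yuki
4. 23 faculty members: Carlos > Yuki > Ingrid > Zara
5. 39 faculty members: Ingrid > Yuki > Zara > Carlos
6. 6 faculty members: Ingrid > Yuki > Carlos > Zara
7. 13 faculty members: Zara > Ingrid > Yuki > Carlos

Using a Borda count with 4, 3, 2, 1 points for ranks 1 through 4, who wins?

Ingrid

Zara: 21·1 + 19·2 + 39·2 + 23·1 + 39·2 + 6·1 + 13·4 = 296
Yuki: 21·2 + 19·4 + 39·1 + 23·3 + 39·3 + 6·3 + 13·2 = 387
Ingrid: 21·4 + 19·3 + 39·4 + 23·2 + 39·4 + 6·4 + 13·3 = 562
Carlos: 21·3 + 19·1 + 39·3 + 23·4 + 39·1 + 6·2 + 13·1 = 355
Ingrid has the highest Borda score (562).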